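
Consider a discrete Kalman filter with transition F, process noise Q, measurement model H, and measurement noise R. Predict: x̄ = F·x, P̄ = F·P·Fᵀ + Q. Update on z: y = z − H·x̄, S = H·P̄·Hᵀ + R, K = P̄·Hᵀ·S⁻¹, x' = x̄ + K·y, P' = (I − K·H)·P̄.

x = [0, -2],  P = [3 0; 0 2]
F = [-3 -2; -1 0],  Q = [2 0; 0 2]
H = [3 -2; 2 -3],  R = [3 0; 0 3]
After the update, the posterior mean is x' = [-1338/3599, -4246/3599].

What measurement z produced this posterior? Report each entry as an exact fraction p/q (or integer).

x̄ = F·x = [4, 0]
P̄ = F·P·Fᵀ + Q = [37 9; 9 5]
S = H·P̄·Hᵀ + R = [248 135; 135 88]
K = P̄·Hᵀ·S⁻¹ = [1839/3599 -899/3599; 1091/3599 -1551/3599]
x' − x̄ = [-15734/3599, -4246/3599] = K·y
y = (KᵀK)⁻¹·Kᵀ·(x' − x̄) = [-11, -5]
z = y + H·x̄ = [-11, -5] + [12, 8] = [1, 3]

z = [1, 3]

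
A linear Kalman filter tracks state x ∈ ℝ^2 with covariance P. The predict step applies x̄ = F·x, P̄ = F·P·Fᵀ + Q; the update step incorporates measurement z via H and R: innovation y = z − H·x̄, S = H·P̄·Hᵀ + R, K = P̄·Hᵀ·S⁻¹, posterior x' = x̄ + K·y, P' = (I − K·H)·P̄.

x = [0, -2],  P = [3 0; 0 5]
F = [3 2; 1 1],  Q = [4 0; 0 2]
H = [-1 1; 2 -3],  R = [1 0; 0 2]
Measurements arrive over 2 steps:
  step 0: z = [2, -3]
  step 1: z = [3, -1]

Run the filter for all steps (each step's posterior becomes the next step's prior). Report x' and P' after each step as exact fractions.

step 0: x' = [-948/263, -385/263], P' = [1741/263 1230/263; 1230/263 914/263]
step 1: x' = [-197592/30643, -115531/30643], P' = [1071626/153215 754658/153215; 754658/153215 557474/153215]

step 0: x̄ = F·x = [-4, -2]
step 0: P̄ = F·P·Fᵀ + Q = [51 19; 19 10]
step 0: y = z − H·x̄ = [0, -1]
step 0: S = H·P̄·Hᵀ + R = [24 -37; -37 68]
step 0: K = P̄·Hᵀ·S⁻¹ = [-511/263 -104/263; -316/263 -141/263]
step 0: x' = x̄ + K·y = [-948/263, -385/263]
step 0: P' = (I − K·H)·P̄ = [1741/263 1230/263; 1230/263 914/263]
step 1: x̄ = F·x = [-3614/263, -1333/263]
step 1: P̄ = F·P·Fᵀ + Q = [35137/263 13201/263; 13201/263 5641/263]
step 1: y = z − H·x̄ = [-1492/263, 2966/263]
step 1: S = H·P̄·Hᵀ + R = [14639/263 -21192/263; -21192/263 33431/263]
step 1: K = P̄·Hᵀ·S⁻¹ = [-316968/153215 -60361/153215; -197184/153215 -81553/153215]
step 1: x' = x̄ + K·y = [-197592/30643, -115531/30643]
step 1: P' = (I − K·H)·P̄ = [1071626/153215 754658/153215; 754658/153215 557474/153215]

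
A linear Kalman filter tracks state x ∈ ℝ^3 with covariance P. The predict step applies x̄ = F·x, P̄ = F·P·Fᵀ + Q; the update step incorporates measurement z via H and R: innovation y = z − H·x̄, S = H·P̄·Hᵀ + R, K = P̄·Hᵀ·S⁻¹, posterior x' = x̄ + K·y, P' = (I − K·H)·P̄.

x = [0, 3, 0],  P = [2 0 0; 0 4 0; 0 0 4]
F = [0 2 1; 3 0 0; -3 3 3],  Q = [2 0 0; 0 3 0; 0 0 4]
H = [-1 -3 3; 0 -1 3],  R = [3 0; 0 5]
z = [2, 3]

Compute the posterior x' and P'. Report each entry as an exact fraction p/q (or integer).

x̄ = F·x = [6, 0, 9]
P̄ = F·P·Fᵀ + Q = [22 0 36; 0 21 -18; 36 -18 94]
y = z − H·x̄ = [-19, -24]
S = H·P̄·Hᵀ + R = [1168 1017; 1017 980]
K = P̄·Hᵀ·S⁻¹ = [-25556/110351 38682/110351; -38385/110351 31389/110351; -11100/110351 45300/110351]
x' = x̄ + K·y = [219302/110351, -24021/110351, 116859/110351]
P' = (I − K·H)·P̄ = [447882/110351 -88902/110351 34836/110351; -88902/110351 180501/110351 112482/110351; 34836/110351 112482/110351 112994/110351]

x' = [219302/110351, -24021/110351, 116859/110351]
P' = [447882/110351 -88902/110351 34836/110351; -88902/110351 180501/110351 112482/110351; 34836/110351 112482/110351 112994/110351]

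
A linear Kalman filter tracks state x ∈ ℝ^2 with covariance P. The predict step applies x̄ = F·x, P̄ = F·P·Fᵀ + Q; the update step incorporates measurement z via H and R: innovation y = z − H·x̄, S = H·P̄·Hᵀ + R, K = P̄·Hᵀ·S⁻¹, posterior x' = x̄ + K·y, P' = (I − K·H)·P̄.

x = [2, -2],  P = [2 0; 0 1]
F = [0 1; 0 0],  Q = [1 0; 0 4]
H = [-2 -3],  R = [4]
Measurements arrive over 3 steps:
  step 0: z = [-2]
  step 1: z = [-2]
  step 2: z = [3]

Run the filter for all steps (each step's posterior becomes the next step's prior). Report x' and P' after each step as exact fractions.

step 0: x' = [-3/2, 3/2], P' = [5/3 -1; -1 1]
step 1: x' = [17/12, -1/4], P' = [5/3 -1; -1 1]
step 2: x' = [-11/24, -5/8], P' = [5/3 -1; -1 1]

step 0: x̄ = F·x = [-2, 0]
step 0: P̄ = F·P·Fᵀ + Q = [2 0; 0 4]
step 0: y = z − H·x̄ = [-6]
step 0: S = H·P̄·Hᵀ + R = [48]
step 0: K = P̄·Hᵀ·S⁻¹ = [-1/12; -1/4]
step 0: x' = x̄ + K·y = [-3/2, 3/2]
step 0: P' = (I − K·H)·P̄ = [5/3 -1; -1 1]
step 1: x̄ = F·x = [3/2, 0]
step 1: P̄ = F·P·Fᵀ + Q = [2 0; 0 4]
step 1: y = z − H·x̄ = [1]
step 1: S = H·P̄·Hᵀ + R = [48]
step 1: K = P̄·Hᵀ·S⁻¹ = [-1/12; -1/4]
step 1: x' = x̄ + K·y = [17/12, -1/4]
step 1: P' = (I − K·H)·P̄ = [5/3 -1; -1 1]
step 2: x̄ = F·x = [-1/4, 0]
step 2: P̄ = F·P·Fᵀ + Q = [2 0; 0 4]
step 2: y = z − H·x̄ = [5/2]
step 2: S = H·P̄·Hᵀ + R = [48]
step 2: K = P̄·Hᵀ·S⁻¹ = [-1/12; -1/4]
step 2: x' = x̄ + K·y = [-11/24, -5/8]
step 2: P' = (I − K·H)·P̄ = [5/3 -1; -1 1]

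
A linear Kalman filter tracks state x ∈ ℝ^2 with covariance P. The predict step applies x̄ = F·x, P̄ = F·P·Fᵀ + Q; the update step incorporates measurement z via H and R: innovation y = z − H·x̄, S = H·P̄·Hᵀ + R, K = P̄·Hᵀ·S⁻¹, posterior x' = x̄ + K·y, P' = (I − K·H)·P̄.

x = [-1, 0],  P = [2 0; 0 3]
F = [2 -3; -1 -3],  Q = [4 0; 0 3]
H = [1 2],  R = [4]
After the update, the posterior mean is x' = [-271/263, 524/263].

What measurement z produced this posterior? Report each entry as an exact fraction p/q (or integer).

z = [3]

x̄ = F·x = [-2, 1]
P̄ = F·P·Fᵀ + Q = [39 23; 23 32]
S = H·P̄·Hᵀ + R = [263]
K = P̄·Hᵀ·S⁻¹ = [85/263; 87/263]
x' − x̄ = [255/263, 261/263] = K·y
y = (KᵀK)⁻¹·Kᵀ·(x' − x̄) = [3]
z = y + H·x̄ = [3] + [0] = [3]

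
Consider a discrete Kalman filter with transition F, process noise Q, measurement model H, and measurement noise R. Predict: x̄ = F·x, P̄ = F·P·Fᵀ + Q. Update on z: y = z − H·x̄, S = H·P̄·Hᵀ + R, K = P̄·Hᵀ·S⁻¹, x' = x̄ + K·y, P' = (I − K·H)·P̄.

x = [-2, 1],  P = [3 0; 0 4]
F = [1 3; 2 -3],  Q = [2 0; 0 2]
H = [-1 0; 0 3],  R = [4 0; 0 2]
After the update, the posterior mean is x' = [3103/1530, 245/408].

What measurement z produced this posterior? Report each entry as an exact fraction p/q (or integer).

x̄ = F·x = [1, -7]
P̄ = F·P·Fᵀ + Q = [41 -30; -30 50]
S = H·P̄·Hᵀ + R = [45 90; 90 452]
K = P̄·Hᵀ·S⁻¹ = [-652/765 -1/34; 1/204 45/136]
x' − x̄ = [1573/1530, 3101/408] = K·y
y = (KᵀK)⁻¹·Kᵀ·(x' − x̄) = [-2, 23]
z = y + H·x̄ = [-2, 23] + [-1, -21] = [-3, 2]

z = [-3, 2]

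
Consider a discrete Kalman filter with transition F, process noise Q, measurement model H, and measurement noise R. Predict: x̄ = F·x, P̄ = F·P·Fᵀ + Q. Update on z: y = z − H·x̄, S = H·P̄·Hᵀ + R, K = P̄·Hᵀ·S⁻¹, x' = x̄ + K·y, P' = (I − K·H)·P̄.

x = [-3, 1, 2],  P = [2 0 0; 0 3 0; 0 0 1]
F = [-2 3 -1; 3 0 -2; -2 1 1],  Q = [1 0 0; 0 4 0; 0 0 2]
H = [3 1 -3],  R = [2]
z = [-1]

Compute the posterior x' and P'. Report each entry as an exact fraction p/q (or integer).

x̄ = F·x = [7, -13, 9]
P̄ = F·P·Fᵀ + Q = [37 -10 16; -10 26 -14; 16 -14 14]
y = z − H·x̄ = [18]
S = H·P̄·Hᵀ + R = [223]
K = P̄·Hᵀ·S⁻¹ = [53/223; 38/223; -8/223]
x' = x̄ + K·y = [2515/223, -2215/223, 1863/223]
P' = (I − K·H)·P̄ = [5442/223 -4244/223 3992/223; -4244/223 4354/223 -2818/223; 3992/223 -2818/223 3058/223]

x' = [2515/223, -2215/223, 1863/223]
P' = [5442/223 -4244/223 3992/223; -4244/223 4354/223 -2818/223; 3992/223 -2818/223 3058/223]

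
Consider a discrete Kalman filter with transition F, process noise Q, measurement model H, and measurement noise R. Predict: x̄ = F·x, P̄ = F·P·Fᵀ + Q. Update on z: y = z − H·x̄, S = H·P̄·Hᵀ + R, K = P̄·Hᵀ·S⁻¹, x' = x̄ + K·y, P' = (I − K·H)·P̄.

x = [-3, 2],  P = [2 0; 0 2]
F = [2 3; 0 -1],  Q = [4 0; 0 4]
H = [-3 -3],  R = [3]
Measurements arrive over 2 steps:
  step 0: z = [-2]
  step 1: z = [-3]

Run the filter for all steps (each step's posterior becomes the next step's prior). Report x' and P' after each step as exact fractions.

step 0: x' = [192/73, -2], P' = [462/73 -6; -6 6]
step 1: x' = [-1866/2113, 3998/2113], P' = [17722/2113 -17334/2113; -17334/2113 17626/2113]

step 0: x̄ = F·x = [0, -2]
step 0: P̄ = F·P·Fᵀ + Q = [30 -6; -6 6]
step 0: y = z − H·x̄ = [-8]
step 0: S = H·P̄·Hᵀ + R = [219]
step 0: K = P̄·Hᵀ·S⁻¹ = [-24/73; 0]
step 0: x' = x̄ + K·y = [192/73, -2]
step 0: P' = (I − K·H)·P̄ = [462/73 -6; -6 6]
step 1: x̄ = F·x = [-54/73, 2]
step 1: P̄ = F·P·Fᵀ + Q = [826/73 -6; -6 10]
step 1: y = z − H·x̄ = [57/73]
step 1: S = H·P̄·Hᵀ + R = [6339/73]
step 1: K = P̄·Hᵀ·S⁻¹ = [-388/2113; -292/2113]
step 1: x' = x̄ + K·y = [-1866/2113, 3998/2113]
step 1: P' = (I − K·H)·P̄ = [17722/2113 -17334/2113; -17334/2113 17626/2113]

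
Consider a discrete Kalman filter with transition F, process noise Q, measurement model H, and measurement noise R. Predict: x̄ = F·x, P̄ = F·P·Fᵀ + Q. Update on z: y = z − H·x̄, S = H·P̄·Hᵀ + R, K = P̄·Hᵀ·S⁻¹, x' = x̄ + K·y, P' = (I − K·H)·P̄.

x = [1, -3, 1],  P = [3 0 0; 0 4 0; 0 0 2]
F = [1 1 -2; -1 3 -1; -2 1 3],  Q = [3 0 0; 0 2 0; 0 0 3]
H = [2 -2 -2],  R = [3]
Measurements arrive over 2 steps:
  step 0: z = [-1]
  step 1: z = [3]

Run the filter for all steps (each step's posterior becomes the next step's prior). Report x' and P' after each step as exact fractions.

step 0: x' = [-2718/499, -3893/499, 1396/499], P' = [7538/499 9679/499 -2198/499; 9679/499 14401/499 -4596/499; -2198/499 -4596/499 2587/499]
step 1: x' = [-38495/18969, -122637/31615, 9949/18969], P' = [974878/18969 447251/6323 -388478/18969; 447251/6323 3216022/31615 -203181/6323; -388478/18969 -203181/6323 235147/18969]

step 0: x̄ = F·x = [-4, -11, -2]
step 0: P̄ = F·P·Fᵀ + Q = [18 13 -14; 13 43 12; -14 12 37]
step 0: y = z − H·x̄ = [-19]
step 0: S = H·P̄·Hᵀ + R = [499]
step 0: K = P̄·Hᵀ·S⁻¹ = [38/499; -84/499; -126/499]
step 0: x' = x̄ + K·y = [-2718/499, -3893/499, 1396/499]
step 0: P' = (I − K·H)·P̄ = [7538/499 9679/499 -2198/499; 9679/499 14401/499 -4596/499; -2198/499 -4596/499 2587/499]
step 1: x̄ = F·x = [-9403/499, -10357/499, 5731/499]
step 1: P̄ = F·P·Fᵀ + Q = [80318/499 90171/499 -45858/499; 90171/499 105838/499 -51805/499; -45858/499 -51805/499 29417/499]
step 1: y = z − H·x̄ = [11051/499]
step 1: S = H·P̄·Hᵀ + R = [94845/499]
step 1: K = P̄·Hᵀ·S⁻¹ = [14402/18969; 24092/31615; -9388/18969]
step 1: x' = x̄ + K·y = [-38495/18969, -122637/31615, 9949/18969]
step 1: P' = (I − K·H)·P̄ = [974878/18969 447251/6323 -388478/18969; 447251/6323 3216022/31615 -203181/6323; -388478/18969 -203181/6323 235147/18969]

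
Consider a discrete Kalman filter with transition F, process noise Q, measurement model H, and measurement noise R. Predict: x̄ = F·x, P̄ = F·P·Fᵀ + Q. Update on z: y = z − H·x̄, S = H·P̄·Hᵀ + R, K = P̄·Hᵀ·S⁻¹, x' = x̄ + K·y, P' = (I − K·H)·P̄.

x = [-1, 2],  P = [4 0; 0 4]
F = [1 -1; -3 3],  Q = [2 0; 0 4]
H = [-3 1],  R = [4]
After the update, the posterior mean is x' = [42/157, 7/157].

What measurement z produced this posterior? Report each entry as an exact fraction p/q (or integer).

z = [-1]

x̄ = F·x = [-3, 9]
P̄ = F·P·Fᵀ + Q = [10 -24; -24 76]
S = H·P̄·Hᵀ + R = [314]
K = P̄·Hᵀ·S⁻¹ = [-27/157; 74/157]
x' − x̄ = [513/157, -1406/157] = K·y
y = (KᵀK)⁻¹·Kᵀ·(x' − x̄) = [-19]
z = y + H·x̄ = [-19] + [18] = [-1]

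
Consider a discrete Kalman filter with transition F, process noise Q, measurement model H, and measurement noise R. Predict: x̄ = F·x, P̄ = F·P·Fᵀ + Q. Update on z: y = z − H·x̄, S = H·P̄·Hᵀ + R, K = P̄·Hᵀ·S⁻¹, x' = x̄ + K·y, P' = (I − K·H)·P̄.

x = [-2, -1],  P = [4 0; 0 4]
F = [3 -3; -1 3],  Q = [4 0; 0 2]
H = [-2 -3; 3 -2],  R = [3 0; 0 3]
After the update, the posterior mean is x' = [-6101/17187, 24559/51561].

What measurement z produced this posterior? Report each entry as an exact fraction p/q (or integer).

z = [-1, -2]

x̄ = F·x = [-3, -1]
P̄ = F·P·Fᵀ + Q = [76 -48; -48 42]
S = H·P̄·Hᵀ + R = [109 36; 36 1431]
K = P̄·Hᵀ·S⁻¹ = [-856/5729 3956/17187; -1286/5729 -7924/51561]
x' − x̄ = [45460/17187, 76120/51561] = K·y
y = (KᵀK)⁻¹·Kᵀ·(x' − x̄) = [-10, 5]
z = y + H·x̄ = [-10, 5] + [9, -7] = [-1, -2]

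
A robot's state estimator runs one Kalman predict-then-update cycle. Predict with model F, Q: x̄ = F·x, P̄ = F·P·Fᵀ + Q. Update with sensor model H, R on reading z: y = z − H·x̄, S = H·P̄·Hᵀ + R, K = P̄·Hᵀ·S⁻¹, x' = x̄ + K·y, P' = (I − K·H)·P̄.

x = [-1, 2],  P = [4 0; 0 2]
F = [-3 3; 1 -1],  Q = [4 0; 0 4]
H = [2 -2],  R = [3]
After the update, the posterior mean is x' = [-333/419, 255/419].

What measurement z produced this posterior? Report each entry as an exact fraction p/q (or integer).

z = [-3]

x̄ = F·x = [9, -3]
P̄ = F·P·Fᵀ + Q = [58 -18; -18 10]
S = H·P̄·Hᵀ + R = [419]
K = P̄·Hᵀ·S⁻¹ = [152/419; -56/419]
x' − x̄ = [-4104/419, 1512/419] = K·y
y = (KᵀK)⁻¹·Kᵀ·(x' − x̄) = [-27]
z = y + H·x̄ = [-27] + [24] = [-3]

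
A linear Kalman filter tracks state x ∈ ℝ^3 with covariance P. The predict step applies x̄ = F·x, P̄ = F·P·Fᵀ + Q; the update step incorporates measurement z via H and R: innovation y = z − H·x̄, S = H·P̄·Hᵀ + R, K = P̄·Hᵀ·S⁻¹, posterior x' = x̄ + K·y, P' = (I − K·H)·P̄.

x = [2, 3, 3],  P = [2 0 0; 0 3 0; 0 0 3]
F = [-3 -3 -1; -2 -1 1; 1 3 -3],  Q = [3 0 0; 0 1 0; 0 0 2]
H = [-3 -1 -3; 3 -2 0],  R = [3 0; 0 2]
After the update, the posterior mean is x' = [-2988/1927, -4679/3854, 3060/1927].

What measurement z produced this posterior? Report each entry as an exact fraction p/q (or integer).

z = [1, -2]

x̄ = F·x = [-18, -4, 2]
P̄ = F·P·Fᵀ + Q = [51 18 -24; 18 15 -22; -24 -22 58]
S = H·P̄·Hᵀ + R = [543 -291; -291 305]
K = P̄·Hᵀ·S⁻¹ = [642/13489 5787/13489; 289/3854 579/3854; -16274/40467 -6414/13489]
x' − x̄ = [31698/1927, 10737/3854, -794/1927] = K·y
y = (KᵀK)⁻¹·Kᵀ·(x' − x̄) = [-51, 44]
z = y + H·x̄ = [-51, 44] + [52, -46] = [1, -2]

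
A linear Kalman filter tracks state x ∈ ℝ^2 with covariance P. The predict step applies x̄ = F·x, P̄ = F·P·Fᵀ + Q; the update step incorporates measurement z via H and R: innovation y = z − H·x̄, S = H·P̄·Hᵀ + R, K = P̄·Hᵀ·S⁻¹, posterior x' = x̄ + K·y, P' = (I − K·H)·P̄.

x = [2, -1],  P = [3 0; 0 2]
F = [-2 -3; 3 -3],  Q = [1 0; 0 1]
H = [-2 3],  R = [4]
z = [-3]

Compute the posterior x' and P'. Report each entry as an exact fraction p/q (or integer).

x' = [721/271, 231/271]
P' = [6479/271 4278/271; 4278/271 2944/271]

x̄ = F·x = [-1, 9]
P̄ = F·P·Fᵀ + Q = [31 0; 0 46]
y = z − H·x̄ = [-32]
S = H·P̄·Hᵀ + R = [542]
K = P̄·Hᵀ·S⁻¹ = [-31/271; 69/271]
x' = x̄ + K·y = [721/271, 231/271]
P' = (I − K·H)·P̄ = [6479/271 4278/271; 4278/271 2944/271]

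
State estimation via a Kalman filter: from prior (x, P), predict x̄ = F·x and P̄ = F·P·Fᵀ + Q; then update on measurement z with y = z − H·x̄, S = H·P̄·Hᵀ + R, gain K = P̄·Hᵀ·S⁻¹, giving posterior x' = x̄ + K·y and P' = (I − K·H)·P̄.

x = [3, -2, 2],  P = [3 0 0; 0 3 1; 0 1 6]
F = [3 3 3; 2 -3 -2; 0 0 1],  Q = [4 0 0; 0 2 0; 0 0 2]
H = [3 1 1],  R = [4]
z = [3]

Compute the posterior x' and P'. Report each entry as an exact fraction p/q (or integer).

x' = [-2979/995, 11972/995, 86/995]
P' = [6149/995 -18282/995 1239/995; -18282/995 62691/995 -8317/995; 1239/995 -8317/995 4824/995]

x̄ = F·x = [9, 8, 2]
P̄ = F·P·Fᵀ + Q = [130 -60 21; -60 77 -15; 21 -15 8]
y = z − H·x̄ = [-34]
S = H·P̄·Hᵀ + R = [995]
K = P̄·Hᵀ·S⁻¹ = [351/995; -118/995; 56/995]
x' = x̄ + K·y = [-2979/995, 11972/995, 86/995]
P' = (I − K·H)·P̄ = [6149/995 -18282/995 1239/995; -18282/995 62691/995 -8317/995; 1239/995 -8317/995 4824/995]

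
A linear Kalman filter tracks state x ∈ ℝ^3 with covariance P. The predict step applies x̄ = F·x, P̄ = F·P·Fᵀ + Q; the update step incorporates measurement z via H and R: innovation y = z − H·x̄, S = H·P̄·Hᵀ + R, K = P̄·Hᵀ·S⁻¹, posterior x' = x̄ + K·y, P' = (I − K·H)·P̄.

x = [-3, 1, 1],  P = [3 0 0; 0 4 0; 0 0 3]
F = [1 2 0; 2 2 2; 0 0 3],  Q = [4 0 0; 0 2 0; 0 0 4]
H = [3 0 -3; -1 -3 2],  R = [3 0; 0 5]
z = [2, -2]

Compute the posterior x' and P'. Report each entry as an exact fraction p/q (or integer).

x' = [95489/44471, 40318/44471, 66468/44471]
P' = [215262/44471 83694/44471 213637/44471; 83694/44471 62438/44471 92774/44471; 213637/44471 92774/44471 226687/44471]

x̄ = F·x = [-1, -2, 3]
P̄ = F·P·Fᵀ + Q = [23 22 0; 22 42 18; 0 18 31]
y = z − H·x̄ = [14, -15]
S = H·P̄·Hᵀ + R = [489 -291; -291 446]
K = P̄·Hᵀ·S⁻¹ = [1625/44471 -7814/44471; -9080/44471 -17092/44471; -13050/44471 -7717/44471]
x' = x̄ + K·y = [95489/44471, 40318/44471, 66468/44471]
P' = (I − K·H)·P̄ = [215262/44471 83694/44471 213637/44471; 83694/44471 62438/44471 92774/44471; 213637/44471 92774/44471 226687/44471]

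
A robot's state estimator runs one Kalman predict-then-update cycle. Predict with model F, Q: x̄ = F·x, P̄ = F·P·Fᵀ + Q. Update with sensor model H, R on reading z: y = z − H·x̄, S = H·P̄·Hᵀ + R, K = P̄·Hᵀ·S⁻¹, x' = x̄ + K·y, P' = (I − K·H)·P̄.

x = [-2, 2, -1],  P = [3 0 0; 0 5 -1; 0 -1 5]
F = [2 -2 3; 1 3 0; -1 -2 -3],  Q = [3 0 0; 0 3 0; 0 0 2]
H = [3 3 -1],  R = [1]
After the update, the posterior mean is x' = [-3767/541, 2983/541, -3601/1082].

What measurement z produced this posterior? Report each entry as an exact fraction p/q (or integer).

z = [-1]

x̄ = F·x = [-11, 4, 1]
P̄ = F·P·Fᵀ + Q = [92 -33 -31; -33 51 -24; -31 -24 58]
S = H·P̄·Hᵀ + R = [1082]
K = P̄·Hᵀ·S⁻¹ = [104/541; 39/541; -223/1082]
x' − x̄ = [2184/541, 819/541, -4683/1082] = K·y
y = (KᵀK)⁻¹·Kᵀ·(x' − x̄) = [21]
z = y + H·x̄ = [21] + [-22] = [-1]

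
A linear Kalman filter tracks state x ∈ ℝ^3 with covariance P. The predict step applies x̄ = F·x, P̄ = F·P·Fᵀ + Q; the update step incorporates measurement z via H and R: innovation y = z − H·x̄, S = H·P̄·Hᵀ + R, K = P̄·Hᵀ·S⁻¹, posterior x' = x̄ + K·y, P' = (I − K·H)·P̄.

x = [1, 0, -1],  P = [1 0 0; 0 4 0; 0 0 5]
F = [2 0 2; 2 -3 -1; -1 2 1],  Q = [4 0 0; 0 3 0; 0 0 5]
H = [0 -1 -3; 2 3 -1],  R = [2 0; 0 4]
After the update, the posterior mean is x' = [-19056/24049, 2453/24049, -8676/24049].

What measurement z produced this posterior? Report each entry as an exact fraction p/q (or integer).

z = [1, -1]

x̄ = F·x = [0, 3, -2]
P̄ = F·P·Fᵀ + Q = [28 -6 8; -6 48 -31; 8 -31 27]
S = H·P̄·Hᵀ + R = [107 149; 149 657]
K = P̄·Hᵀ·S⁻¹ = [-8148/24049 2946/24049; 2639/24049 5368/24049; -8677/24049 -1839/24049]
x' − x̄ = [-19056/24049, -69694/24049, 39422/24049] = K·y
y = (KᵀK)⁻¹·Kᵀ·(x' − x̄) = [-2, -12]
z = y + H·x̄ = [-2, -12] + [3, 11] = [1, -1]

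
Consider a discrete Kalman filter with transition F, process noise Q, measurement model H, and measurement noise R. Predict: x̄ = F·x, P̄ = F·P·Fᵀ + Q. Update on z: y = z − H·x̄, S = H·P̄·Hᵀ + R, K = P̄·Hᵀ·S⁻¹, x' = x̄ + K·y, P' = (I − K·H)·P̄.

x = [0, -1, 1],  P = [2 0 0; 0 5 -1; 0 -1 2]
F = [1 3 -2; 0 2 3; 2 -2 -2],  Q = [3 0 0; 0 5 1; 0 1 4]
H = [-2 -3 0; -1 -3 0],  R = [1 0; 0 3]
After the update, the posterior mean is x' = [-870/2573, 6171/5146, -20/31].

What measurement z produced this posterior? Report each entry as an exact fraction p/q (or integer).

z = [-3, -3]

x̄ = F·x = [-5, 1, 0]
P̄ = F·P·Fᵀ + Q = [70 13 -16; 13 31 -21; -16 -21 32]
S = H·P̄·Hᵀ + R = [716 536; 536 430]
K = P̄·Hᵀ·S⁻¹ = [-9273/10292 4475/5146; 2823/10292 -1514/2573; -9/124 17/62]
x' − x̄ = [11995/2573, 1025/5146, -20/31] = K·y
y = (KᵀK)⁻¹·Kᵀ·(x' − x̄) = [-10, -5]
z = y + H·x̄ = [-10, -5] + [7, 2] = [-3, -3]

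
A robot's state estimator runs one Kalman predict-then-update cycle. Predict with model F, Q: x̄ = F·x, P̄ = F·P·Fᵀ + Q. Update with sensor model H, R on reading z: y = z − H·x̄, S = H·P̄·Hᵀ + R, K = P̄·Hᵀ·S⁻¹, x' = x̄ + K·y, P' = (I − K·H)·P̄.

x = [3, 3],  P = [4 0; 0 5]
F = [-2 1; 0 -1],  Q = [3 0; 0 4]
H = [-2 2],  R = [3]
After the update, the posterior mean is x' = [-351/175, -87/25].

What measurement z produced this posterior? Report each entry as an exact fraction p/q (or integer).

x̄ = F·x = [-3, -3]
P̄ = F·P·Fᵀ + Q = [24 -5; -5 9]
S = H·P̄·Hᵀ + R = [175]
K = P̄·Hᵀ·S⁻¹ = [-58/175; 4/25]
x' − x̄ = [174/175, -12/25] = K·y
y = (KᵀK)⁻¹·Kᵀ·(x' − x̄) = [-3]
z = y + H·x̄ = [-3] + [0] = [-3]

z = [-3]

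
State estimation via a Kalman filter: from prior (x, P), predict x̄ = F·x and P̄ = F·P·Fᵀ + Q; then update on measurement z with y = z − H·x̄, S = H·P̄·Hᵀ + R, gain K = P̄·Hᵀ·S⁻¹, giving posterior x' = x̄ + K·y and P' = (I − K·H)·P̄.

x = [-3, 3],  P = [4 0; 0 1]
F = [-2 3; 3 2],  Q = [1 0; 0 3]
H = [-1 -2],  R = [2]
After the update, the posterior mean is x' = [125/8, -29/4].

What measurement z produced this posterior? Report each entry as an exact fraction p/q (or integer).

x̄ = F·x = [15, -3]
P̄ = F·P·Fᵀ + Q = [26 -18; -18 43]
S = H·P̄·Hᵀ + R = [128]
K = P̄·Hᵀ·S⁻¹ = [5/64; -17/32]
x' − x̄ = [5/8, -17/4] = K·y
y = (KᵀK)⁻¹·Kᵀ·(x' − x̄) = [8]
z = y + H·x̄ = [8] + [-9] = [-1]

z = [-1]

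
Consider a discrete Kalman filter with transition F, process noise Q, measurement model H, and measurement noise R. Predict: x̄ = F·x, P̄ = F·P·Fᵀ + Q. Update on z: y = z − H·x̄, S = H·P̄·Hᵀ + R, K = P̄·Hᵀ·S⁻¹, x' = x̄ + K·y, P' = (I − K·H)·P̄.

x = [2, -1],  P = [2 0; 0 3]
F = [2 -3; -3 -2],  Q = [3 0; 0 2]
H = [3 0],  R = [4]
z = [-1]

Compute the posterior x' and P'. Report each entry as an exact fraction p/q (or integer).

x̄ = F·x = [7, -4]
P̄ = F·P·Fᵀ + Q = [38 6; 6 32]
y = z − H·x̄ = [-22]
S = H·P̄·Hᵀ + R = [346]
K = P̄·Hᵀ·S⁻¹ = [57/173; 9/173]
x' = x̄ + K·y = [-43/173, -890/173]
P' = (I − K·H)·P̄ = [76/173 12/173; 12/173 5374/173]

x' = [-43/173, -890/173]
P' = [76/173 12/173; 12/173 5374/173]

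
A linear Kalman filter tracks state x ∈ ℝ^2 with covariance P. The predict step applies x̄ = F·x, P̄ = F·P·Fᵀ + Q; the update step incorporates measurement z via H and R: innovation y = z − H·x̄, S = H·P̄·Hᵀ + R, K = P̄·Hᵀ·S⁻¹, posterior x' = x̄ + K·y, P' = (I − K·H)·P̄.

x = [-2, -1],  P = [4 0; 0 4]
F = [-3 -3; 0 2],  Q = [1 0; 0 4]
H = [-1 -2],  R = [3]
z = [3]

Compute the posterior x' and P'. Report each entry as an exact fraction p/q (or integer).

x' = [17/3, -62/15]
P' = [751/12 -92/3; -92/3 236/15]

x̄ = F·x = [9, -2]
P̄ = F·P·Fᵀ + Q = [73 -24; -24 20]
y = z − H·x̄ = [8]
S = H·P̄·Hᵀ + R = [60]
K = P̄·Hᵀ·S⁻¹ = [-5/12; -4/15]
x' = x̄ + K·y = [17/3, -62/15]
P' = (I − K·H)·P̄ = [751/12 -92/3; -92/3 236/15]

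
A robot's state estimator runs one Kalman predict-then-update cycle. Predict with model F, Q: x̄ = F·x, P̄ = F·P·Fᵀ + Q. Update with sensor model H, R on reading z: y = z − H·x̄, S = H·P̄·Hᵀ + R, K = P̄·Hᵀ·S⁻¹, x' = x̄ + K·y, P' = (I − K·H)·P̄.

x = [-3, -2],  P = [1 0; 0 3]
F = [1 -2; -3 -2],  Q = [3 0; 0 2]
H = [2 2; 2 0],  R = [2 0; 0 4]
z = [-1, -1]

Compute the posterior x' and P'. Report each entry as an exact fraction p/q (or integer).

x̄ = F·x = [1, 13]
P̄ = F·P·Fᵀ + Q = [16 9; 9 23]
y = z − H·x̄ = [-29, -3]
S = H·P̄·Hᵀ + R = [230 100; 100 68]
K = P̄·Hᵀ·S⁻¹ = [5/141 59/141; 319/705 -113/282]
x' = x̄ + K·y = [-181/141, 1523/1410]
P' = (I − K·H)·P̄ = [118/141 -113/141; -113/141 884/705]

x' = [-181/141, 1523/1410]
P' = [118/141 -113/141; -113/141 884/705]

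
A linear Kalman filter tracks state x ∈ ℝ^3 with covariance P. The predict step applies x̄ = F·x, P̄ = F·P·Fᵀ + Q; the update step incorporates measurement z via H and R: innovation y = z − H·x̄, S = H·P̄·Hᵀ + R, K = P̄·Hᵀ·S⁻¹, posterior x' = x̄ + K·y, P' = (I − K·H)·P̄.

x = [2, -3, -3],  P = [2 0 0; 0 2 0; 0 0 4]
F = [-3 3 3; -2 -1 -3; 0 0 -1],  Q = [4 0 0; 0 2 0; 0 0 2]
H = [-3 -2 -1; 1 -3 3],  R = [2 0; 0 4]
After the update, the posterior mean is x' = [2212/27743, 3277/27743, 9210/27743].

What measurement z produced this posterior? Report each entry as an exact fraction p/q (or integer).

x̄ = F·x = [-24, 8, 3]
P̄ = F·P·Fᵀ + Q = [76 -30 -12; -30 48 12; -12 12 6]
S = H·P̄·Hᵀ + R = [500 -84; -84 458]
K = P̄·Hᵀ·S⁻¹ = [-7566/27743 6487/27743; -4959/55486 -8814/27743; 57/55486 -1812/27743]
x' − x̄ = [668044/27743, -218667/27743, -74019/27743] = K·y
y = (KᵀK)⁻¹·Kᵀ·(x' − x̄) = [-54, 40]
z = y + H·x̄ = [-54, 40] + [53, -39] = [-1, 1]

z = [-1, 1]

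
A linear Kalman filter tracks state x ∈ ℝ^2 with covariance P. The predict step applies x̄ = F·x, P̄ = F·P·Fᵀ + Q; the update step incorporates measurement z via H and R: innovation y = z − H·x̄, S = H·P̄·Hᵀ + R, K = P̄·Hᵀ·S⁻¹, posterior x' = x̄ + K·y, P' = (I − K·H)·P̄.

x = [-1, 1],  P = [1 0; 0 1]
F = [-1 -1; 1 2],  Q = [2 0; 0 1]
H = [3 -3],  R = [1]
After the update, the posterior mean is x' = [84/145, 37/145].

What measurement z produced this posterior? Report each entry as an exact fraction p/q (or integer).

z = [1]

x̄ = F·x = [0, 1]
P̄ = F·P·Fᵀ + Q = [4 -3; -3 6]
S = H·P̄·Hᵀ + R = [145]
K = P̄·Hᵀ·S⁻¹ = [21/145; -27/145]
x' − x̄ = [84/145, -108/145] = K·y
y = (KᵀK)⁻¹·Kᵀ·(x' − x̄) = [4]
z = y + H·x̄ = [4] + [-3] = [1]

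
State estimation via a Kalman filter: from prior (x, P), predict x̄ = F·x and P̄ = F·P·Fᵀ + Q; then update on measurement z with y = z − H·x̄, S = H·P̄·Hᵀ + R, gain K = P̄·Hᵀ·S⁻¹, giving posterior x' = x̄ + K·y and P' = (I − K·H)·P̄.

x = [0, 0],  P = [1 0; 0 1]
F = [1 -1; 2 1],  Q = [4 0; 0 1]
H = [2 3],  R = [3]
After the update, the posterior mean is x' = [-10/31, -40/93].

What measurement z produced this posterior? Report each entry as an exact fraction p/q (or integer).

z = [-2]

x̄ = F·x = [0, 0]
P̄ = F·P·Fᵀ + Q = [6 1; 1 6]
S = H·P̄·Hᵀ + R = [93]
K = P̄·Hᵀ·S⁻¹ = [5/31; 20/93]
x' − x̄ = [-10/31, -40/93] = K·y
y = (KᵀK)⁻¹·Kᵀ·(x' − x̄) = [-2]
z = y + H·x̄ = [-2] + [0] = [-2]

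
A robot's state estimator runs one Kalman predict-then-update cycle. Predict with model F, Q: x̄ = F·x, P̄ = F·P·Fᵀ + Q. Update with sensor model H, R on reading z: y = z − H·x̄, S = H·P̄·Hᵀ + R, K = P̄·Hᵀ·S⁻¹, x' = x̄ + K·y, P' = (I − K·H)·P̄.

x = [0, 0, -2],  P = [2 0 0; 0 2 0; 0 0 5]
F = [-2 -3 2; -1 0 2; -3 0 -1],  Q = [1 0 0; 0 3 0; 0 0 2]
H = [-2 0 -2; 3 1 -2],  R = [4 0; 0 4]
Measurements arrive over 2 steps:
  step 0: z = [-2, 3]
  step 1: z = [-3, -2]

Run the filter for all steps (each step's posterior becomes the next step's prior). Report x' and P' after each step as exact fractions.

step 0: x' = [43509/40207, -21168/40207, -2767/40207], P' = [24838/40207 -65712/40207 -9319/40207; -65712/40207 355650/40207 67607/40207; -9319/40207 67607/40207 33319/40207]
step 1: x' = [12182941/22938318, -141999761/68814954, 56285701/103222431], P' = [2304620/3823053 -15658582/11469159 -6333497/34407477; -15658582/11469159 222888608/34407477 124213939/103222431; -6333497/34407477 124213939/103222431 217032359/309667293]

step 0: x̄ = F·x = [-4, -4, 2]
step 0: P̄ = F·P·Fᵀ + Q = [47 24 2; 24 25 -4; 2 -4 25]
step 0: y = z − H·x̄ = [-6, 23]
step 0: S = H·P̄·Hᵀ + R = [308 -226; -226 688]
step 0: K = P̄·Hᵀ·S⁻¹ = [-15519/80414 6860/40207; -1895/80414 5825/40207; -12000/40207 -6747/40207]
step 0: x' = x̄ + K·y = [43509/40207, -21168/40207, -2767/40207]
step 0: P' = (I − K·H)·P̄ = [24838/40207 -65712/40207 -9319/40207; -65712/40207 355650/40207 67607/40207; -9319/40207 67607/40207 33319/40207]
step 1: x̄ = F·x = [-29048/40207, -49043/40207, -127760/40207]
step 1: P̄ = F·P·Fᵀ + Q = [1948409/40207 -363912/40207 -268921/40207; -363912/40207 316011/40207 54471/40207; -268921/40207 54471/40207 281361/40207]
step 1: y = z − H·x̄ = [-434237/40207, -199747/40207]
step 1: S = H·P̄·Hᵀ + R = [6928540/40207 -9408286/40207; -9408286/40207 19963660/40207]
step 1: K = P̄·Hᵀ·S⁻¹ = [-14408083/68814954 6978997/34407477; 16713299/206444862 -635942/103222431; -80015443/309667293 -58106830/309667293]
step 1: x' = x̄ + K·y = [12182941/22938318, -141999761/68814954, 56285701/103222431]
step 1: P' = (I − K·H)·P̄ = [2304620/3823053 -15658582/11469159 -6333497/34407477; -15658582/11469159 222888608/34407477 124213939/103222431; -6333497/34407477 124213939/103222431 217032359/309667293]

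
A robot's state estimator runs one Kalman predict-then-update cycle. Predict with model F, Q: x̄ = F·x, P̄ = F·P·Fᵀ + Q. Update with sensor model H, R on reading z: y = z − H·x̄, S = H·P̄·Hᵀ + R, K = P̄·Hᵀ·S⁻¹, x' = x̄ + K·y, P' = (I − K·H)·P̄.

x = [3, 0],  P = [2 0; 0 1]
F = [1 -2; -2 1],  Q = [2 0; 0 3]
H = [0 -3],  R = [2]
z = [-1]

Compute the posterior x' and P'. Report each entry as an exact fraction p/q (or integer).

x' = [-6/55, 12/55]
P' = [278/55 -6/55; -6/55 12/55]

x̄ = F·x = [3, -6]
P̄ = F·P·Fᵀ + Q = [8 -6; -6 12]
y = z − H·x̄ = [-19]
S = H·P̄·Hᵀ + R = [110]
K = P̄·Hᵀ·S⁻¹ = [9/55; -18/55]
x' = x̄ + K·y = [-6/55, 12/55]
P' = (I − K·H)·P̄ = [278/55 -6/55; -6/55 12/55]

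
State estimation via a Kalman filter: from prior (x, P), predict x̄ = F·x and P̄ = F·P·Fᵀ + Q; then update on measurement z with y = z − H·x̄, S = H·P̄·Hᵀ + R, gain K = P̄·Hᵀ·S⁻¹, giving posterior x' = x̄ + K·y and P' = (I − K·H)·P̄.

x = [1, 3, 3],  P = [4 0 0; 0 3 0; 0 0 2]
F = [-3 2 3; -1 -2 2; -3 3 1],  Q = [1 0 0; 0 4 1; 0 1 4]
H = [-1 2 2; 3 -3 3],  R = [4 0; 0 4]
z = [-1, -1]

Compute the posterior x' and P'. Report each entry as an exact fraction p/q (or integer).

x' = [904661/274117, 638981/274117, -344711/274117]
P' = [2652756/274117 2036160/274117 -575804/274117; 2036160/274117 1658173/274117 -407719/274117; -575804/274117 -407719/274117 219101/274117]

x̄ = F·x = [12, -1, 9]
P̄ = F·P·Fᵀ + Q = [67 12 60; 12 28 -1; 60 -1 69]
y = z − H·x̄ = [-5, -67]
S = H·P̄·Hᵀ + R = [163 333; 333 2362]
K = P̄·Hᵀ·S⁻¹ = [66989/274117 30594/274117; 116187/274117 -22299/274117; 49642/274117 38262/274117]
x' = x̄ + K·y = [904661/274117, 638981/274117, -344711/274117]
P' = (I − K·H)·P̄ = [2652756/274117 2036160/274117 -575804/274117; 2036160/274117 1658173/274117 -407719/274117; -575804/274117 -407719/274117 219101/274117]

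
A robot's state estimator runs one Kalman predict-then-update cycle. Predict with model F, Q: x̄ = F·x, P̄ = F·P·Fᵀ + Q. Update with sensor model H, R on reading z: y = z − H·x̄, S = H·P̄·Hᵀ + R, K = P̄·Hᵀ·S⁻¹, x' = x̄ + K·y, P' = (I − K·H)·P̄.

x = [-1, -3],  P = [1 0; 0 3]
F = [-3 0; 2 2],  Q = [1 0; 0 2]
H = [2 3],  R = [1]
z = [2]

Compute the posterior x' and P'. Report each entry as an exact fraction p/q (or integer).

x' = [433/131, -208/131]
P' = [1306/131 -870/131; -870/131 594/131]

x̄ = F·x = [3, -8]
P̄ = F·P·Fᵀ + Q = [10 -6; -6 18]
y = z − H·x̄ = [20]
S = H·P̄·Hᵀ + R = [131]
K = P̄·Hᵀ·S⁻¹ = [2/131; 42/131]
x' = x̄ + K·y = [433/131, -208/131]
P' = (I − K·H)·P̄ = [1306/131 -870/131; -870/131 594/131]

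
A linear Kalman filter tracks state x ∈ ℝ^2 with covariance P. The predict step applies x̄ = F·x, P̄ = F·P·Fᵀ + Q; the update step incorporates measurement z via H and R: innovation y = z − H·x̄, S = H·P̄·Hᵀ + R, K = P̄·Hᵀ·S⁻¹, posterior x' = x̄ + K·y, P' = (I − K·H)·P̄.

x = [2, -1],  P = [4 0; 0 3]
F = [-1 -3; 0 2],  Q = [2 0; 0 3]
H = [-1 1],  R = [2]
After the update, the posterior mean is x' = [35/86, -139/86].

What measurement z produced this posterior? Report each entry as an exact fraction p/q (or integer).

z = [-2]

x̄ = F·x = [1, -2]
P̄ = F·P·Fᵀ + Q = [33 -18; -18 15]
S = H·P̄·Hᵀ + R = [86]
K = P̄·Hᵀ·S⁻¹ = [-51/86; 33/86]
x' − x̄ = [-51/86, 33/86] = K·y
y = (KᵀK)⁻¹·Kᵀ·(x' − x̄) = [1]
z = y + H·x̄ = [1] + [-3] = [-2]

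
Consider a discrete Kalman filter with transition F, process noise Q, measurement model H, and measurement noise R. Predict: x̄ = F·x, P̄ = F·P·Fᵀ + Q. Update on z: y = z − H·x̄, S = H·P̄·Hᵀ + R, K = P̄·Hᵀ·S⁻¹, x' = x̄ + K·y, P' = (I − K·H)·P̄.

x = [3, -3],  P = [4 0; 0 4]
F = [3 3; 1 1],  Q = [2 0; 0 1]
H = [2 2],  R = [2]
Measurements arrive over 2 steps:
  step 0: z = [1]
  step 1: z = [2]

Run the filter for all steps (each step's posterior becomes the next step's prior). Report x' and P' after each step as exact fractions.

step 0: x̄ = F·x = [0, 0]
step 0: P̄ = F·P·Fᵀ + Q = [74 24; 24 9]
step 0: y = z − H·x̄ = [1]
step 0: S = H·P̄·Hᵀ + R = [526]
step 0: K = P̄·Hᵀ·S⁻¹ = [98/263; 33/263]
step 0: x' = x̄ + K·y = [98/263, 33/263]
step 0: P' = (I − K·H)·P̄ = [254/263 -156/263; -156/263 189/263]
step 1: x̄ = F·x = [393/263, 131/263]
step 1: P̄ = F·P·Fᵀ + Q = [1705/263 393/263; 393/263 394/263]
step 1: y = z − H·x̄ = [-522/263]
step 1: S = H·P̄·Hᵀ + R = [12066/263]
step 1: K = P̄·Hᵀ·S⁻¹ = [2098/6033; 787/6033]
step 1: x' = x̄ + K·y = [1617/2011, 481/2011]
step 1: P' = (I − K·H)·P̄ = [5639/6033 -3541/6033; -3541/6033 4328/6033]

step 0: x' = [98/263, 33/263], P' = [254/263 -156/263; -156/263 189/263]
step 1: x' = [1617/2011, 481/2011], P' = [5639/6033 -3541/6033; -3541/6033 4328/6033]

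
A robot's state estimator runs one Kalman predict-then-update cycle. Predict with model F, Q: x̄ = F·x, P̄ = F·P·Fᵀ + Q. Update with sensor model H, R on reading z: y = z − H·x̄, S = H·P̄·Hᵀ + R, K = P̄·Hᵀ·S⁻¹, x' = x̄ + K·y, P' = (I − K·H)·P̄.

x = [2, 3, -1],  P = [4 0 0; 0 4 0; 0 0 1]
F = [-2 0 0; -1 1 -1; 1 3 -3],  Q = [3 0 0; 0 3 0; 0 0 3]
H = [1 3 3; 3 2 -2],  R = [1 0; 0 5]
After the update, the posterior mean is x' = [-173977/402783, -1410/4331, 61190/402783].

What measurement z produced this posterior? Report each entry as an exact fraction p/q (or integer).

z = [-1, -2]

x̄ = F·x = [-4, 2, 14]
P̄ = F·P·Fᵀ + Q = [19 8 -8; 8 12 11; -8 11 52]
S = H·P̄·Hᵀ + R = [794 -151; -151 536]
K = P̄·Hᵀ·S⁻¹ = [23623/402783 73535/402783; 486/4331 347/4331; 81010/402783 -56833/402783]
x' − x̄ = [1437155/402783, -10072/4331, -5577772/402783] = K·y
y = (KᵀK)⁻¹·Kᵀ·(x' − x̄) = [-45, 34]
z = y + H·x̄ = [-45, 34] + [44, -36] = [-1, -2]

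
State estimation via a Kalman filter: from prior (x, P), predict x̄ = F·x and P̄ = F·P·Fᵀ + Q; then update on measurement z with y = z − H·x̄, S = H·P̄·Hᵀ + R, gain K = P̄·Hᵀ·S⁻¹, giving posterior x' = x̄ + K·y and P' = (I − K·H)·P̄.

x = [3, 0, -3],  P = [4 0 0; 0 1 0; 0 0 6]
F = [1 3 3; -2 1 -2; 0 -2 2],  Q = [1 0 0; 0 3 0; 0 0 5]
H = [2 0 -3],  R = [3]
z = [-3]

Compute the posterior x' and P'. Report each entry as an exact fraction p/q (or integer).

x' = [-843/106, 9/53, -921/212]
P' = [3075/53 -2127/53 4077/106; -2127/53 2328/53 -1417/53; 4077/106 -1417/53 5475/212]

x̄ = F·x = [-6, 0, -6]
P̄ = F·P·Fᵀ + Q = [68 -41 30; -41 44 -26; 30 -26 33]
y = z − H·x̄ = [-9]
S = H·P̄·Hᵀ + R = [212]
K = P̄·Hᵀ·S⁻¹ = [23/106; -1/53; -39/212]
x' = x̄ + K·y = [-843/106, 9/53, -921/212]
P' = (I − K·H)·P̄ = [3075/53 -2127/53 4077/106; -2127/53 2328/53 -1417/53; 4077/106 -1417/53 5475/212]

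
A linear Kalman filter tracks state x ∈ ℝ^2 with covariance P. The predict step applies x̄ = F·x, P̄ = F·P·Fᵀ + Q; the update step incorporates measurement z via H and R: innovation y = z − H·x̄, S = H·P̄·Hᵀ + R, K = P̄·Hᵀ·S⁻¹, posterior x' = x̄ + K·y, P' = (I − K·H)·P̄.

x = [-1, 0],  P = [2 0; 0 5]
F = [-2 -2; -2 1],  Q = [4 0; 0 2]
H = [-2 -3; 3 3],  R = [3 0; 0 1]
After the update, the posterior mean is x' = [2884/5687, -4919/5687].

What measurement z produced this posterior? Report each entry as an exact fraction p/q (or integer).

x̄ = F·x = [2, 2]
P̄ = F·P·Fᵀ + Q = [32 -2; -2 15]
S = H·P̄·Hᵀ + R = [242 -297; -297 388]
K = P̄·Hᵀ·S⁻¹ = [4226/5687 414/517; -4325/5687 -249/517]
x' − x̄ = [-8490/5687, -16293/5687] = K·y
y = (KᵀK)⁻¹·Kᵀ·(x' − x̄) = [12, -13]
z = y + H·x̄ = [12, -13] + [-10, 12] = [2, -1]

z = [2, -1]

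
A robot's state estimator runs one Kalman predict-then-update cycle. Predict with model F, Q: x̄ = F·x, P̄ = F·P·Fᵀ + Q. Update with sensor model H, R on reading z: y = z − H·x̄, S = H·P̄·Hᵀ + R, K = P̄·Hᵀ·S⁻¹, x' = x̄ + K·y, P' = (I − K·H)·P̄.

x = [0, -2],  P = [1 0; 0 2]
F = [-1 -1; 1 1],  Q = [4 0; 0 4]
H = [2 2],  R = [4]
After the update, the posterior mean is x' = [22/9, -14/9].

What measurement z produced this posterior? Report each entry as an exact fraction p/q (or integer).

x̄ = F·x = [2, -2]
P̄ = F·P·Fᵀ + Q = [7 -3; -3 7]
S = H·P̄·Hᵀ + R = [36]
K = P̄·Hᵀ·S⁻¹ = [2/9; 2/9]
x' − x̄ = [4/9, 4/9] = K·y
y = (KᵀK)⁻¹·Kᵀ·(x' − x̄) = [2]
z = y + H·x̄ = [2] + [0] = [2]

z = [2]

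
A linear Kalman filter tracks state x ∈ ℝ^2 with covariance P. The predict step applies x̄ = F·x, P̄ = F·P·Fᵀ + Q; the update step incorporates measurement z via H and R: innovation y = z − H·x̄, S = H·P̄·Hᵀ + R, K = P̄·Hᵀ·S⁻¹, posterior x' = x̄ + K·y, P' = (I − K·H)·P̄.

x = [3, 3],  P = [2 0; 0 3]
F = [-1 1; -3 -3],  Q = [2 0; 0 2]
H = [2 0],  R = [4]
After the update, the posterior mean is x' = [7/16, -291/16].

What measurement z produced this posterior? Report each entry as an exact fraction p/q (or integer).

x̄ = F·x = [0, -18]
P̄ = F·P·Fᵀ + Q = [7 -3; -3 47]
S = H·P̄·Hᵀ + R = [32]
K = P̄·Hᵀ·S⁻¹ = [7/16; -3/16]
x' − x̄ = [7/16, -3/16] = K·y
y = (KᵀK)⁻¹·Kᵀ·(x' − x̄) = [1]
z = y + H·x̄ = [1] + [0] = [1]

z = [1]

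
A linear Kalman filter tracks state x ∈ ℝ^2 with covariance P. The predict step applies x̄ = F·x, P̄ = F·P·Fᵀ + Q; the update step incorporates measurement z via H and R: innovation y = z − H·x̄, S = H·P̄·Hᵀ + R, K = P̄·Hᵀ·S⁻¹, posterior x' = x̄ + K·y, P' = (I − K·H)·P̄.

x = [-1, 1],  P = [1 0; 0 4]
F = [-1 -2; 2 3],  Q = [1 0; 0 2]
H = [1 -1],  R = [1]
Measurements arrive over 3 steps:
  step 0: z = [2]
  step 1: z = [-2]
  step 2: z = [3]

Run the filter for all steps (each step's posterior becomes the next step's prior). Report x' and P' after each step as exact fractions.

step 0: x̄ = F·x = [-1, 1]
step 0: P̄ = F·P·Fᵀ + Q = [18 -26; -26 42]
step 0: y = z − H·x̄ = [4]
step 0: S = H·P̄·Hᵀ + R = [113]
step 0: K = P̄·Hᵀ·S⁻¹ = [44/113; -68/113]
step 0: x' = x̄ + K·y = [63/113, -159/113]
step 0: P' = (I − K·H)·P̄ = [98/113 54/113; 54/113 122/113]
step 1: x̄ = F·x = [255/113, -351/113]
step 1: P̄ = F·P·Fᵀ + Q = [915/113 -1306/113; -1306/113 2364/113]
step 1: y = z − H·x̄ = [-832/113]
step 1: S = H·P̄·Hᵀ + R = [6004/113]
step 1: K = P̄·Hᵀ·S⁻¹ = [2221/6004; -1835/3002]
step 1: x' = x̄ + K·y = [-701/1501, 2093/1501]
step 1: P' = (I − K·H)·P̄ = [4963/6004 1371/3002; 1371/3002 1603/1501]
step 2: x̄ = F·x = [-3485/1501, 4877/1501]
step 2: P̄ = F·P·Fᵀ + Q = [47583/6004 -16898/1501; -16898/1501 30618/1501]
step 2: y = z − H·x̄ = [12865/1501]
step 2: S = H·P̄·Hᵀ + R = [311243/6004]
step 2: K = P̄·Hᵀ·S⁻¹ = [115175/311243; -190064/311243]
step 2: x' = x̄ + K·y = [264520/311243, -617749/311243]
step 2: P' = (I − K·H)·P̄ = [257261/311243 142086/311243; 142086/311243 332150/311243]

step 0: x' = [63/113, -159/113], P' = [98/113 54/113; 54/113 122/113]
step 1: x' = [-701/1501, 2093/1501], P' = [4963/6004 1371/3002; 1371/3002 1603/1501]
step 2: x' = [264520/311243, -617749/311243], P' = [257261/311243 142086/311243; 142086/311243 332150/311243]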